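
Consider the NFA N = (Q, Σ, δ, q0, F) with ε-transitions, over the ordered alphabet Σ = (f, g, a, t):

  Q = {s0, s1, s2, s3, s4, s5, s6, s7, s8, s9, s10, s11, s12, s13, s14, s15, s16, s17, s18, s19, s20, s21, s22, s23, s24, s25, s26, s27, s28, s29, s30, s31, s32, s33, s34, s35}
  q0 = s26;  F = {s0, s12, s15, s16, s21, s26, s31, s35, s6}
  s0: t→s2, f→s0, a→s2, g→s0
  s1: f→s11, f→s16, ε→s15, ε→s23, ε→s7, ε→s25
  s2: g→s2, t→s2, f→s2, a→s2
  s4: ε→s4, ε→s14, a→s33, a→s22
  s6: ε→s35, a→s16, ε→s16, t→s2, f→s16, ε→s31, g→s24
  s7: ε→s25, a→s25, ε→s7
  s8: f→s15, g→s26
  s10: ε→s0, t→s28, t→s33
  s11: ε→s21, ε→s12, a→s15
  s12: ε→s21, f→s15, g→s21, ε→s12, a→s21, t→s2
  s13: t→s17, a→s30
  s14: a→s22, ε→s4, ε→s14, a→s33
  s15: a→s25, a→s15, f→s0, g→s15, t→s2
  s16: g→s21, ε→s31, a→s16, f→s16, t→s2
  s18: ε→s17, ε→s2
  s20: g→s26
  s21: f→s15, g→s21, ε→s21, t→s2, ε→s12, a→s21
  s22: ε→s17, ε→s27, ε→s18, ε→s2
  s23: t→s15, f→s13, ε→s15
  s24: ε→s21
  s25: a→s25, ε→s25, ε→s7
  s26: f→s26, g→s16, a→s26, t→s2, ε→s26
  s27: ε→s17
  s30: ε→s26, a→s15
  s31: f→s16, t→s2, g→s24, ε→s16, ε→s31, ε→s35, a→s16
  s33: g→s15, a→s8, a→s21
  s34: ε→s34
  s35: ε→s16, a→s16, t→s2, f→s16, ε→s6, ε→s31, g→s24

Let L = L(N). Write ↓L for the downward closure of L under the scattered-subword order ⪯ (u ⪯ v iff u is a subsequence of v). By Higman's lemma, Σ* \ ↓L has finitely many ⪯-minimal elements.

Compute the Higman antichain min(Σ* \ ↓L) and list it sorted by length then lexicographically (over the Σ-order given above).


|Q|=36, |F|=9, |δ|=104 (41 ε).
min D↑ (6 st, q0=0, F={2}): 0:f→0,g→1,a→0,t→2 1:f→1,g→3,a→1,t→2 2:f→2,g→2,a→2,t→2 3:f→4,g→3,a→3,t→2 4:f→5,g→4,a→4,t→2 5:f→5,g→5,a→2,t→2.
't': N↓-sim [13, 1] end={s2} — reject; 1/1 del acc.
'ggffa': |S_i|=[13, 12, 8, 5, 2, 1] end={s2} rej; 5/5 single-dels accept.
2 words, ⪯-incomp.

min(Σ*\↓L) = [t, ggffa].


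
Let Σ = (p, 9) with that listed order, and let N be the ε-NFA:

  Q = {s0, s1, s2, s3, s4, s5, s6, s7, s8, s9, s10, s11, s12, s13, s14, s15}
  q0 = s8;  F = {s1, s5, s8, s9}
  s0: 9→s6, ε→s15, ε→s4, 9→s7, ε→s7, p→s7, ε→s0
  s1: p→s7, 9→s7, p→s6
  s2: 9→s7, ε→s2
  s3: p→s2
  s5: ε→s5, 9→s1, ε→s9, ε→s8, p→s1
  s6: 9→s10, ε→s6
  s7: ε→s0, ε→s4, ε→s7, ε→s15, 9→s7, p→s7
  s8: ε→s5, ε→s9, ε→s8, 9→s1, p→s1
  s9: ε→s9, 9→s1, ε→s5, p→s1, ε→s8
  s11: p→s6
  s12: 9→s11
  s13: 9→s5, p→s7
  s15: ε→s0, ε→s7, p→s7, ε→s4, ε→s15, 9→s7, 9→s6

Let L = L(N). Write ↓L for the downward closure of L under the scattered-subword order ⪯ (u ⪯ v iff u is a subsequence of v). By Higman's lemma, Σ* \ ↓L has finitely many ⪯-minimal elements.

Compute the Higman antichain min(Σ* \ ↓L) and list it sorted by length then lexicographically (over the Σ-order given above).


A = [pp, p9, 9p, 99].

|Q|=16, |F|=4, |δ|=47 (23 ε).
min D↑ (3 st, q0=0, F={2}): 0:p→1,9→1 1:p→2,9→2 2:p→2,9→2 [Hopcroft].
'pp': N↓-sim [10, 7, 6] end={s0,s10,s15,s4,s6,s7} rej; 2/2 del acc.
'p9': run [10, 7, 6] end={s0,s10,s15,s4,s6,s7} — reject; 2/2 single-dels accept.
'9p': |S_i|=[10, 7, 6] end={s0,s10,s15,s4,s6,s7} ∉↓L; 2/2 del acc.
'99': N↓-sim [10, 7, 6] end={s0,s10,s15,s4,s6,s7} rej; 2/2 del acc.
4 minimals (antichain).


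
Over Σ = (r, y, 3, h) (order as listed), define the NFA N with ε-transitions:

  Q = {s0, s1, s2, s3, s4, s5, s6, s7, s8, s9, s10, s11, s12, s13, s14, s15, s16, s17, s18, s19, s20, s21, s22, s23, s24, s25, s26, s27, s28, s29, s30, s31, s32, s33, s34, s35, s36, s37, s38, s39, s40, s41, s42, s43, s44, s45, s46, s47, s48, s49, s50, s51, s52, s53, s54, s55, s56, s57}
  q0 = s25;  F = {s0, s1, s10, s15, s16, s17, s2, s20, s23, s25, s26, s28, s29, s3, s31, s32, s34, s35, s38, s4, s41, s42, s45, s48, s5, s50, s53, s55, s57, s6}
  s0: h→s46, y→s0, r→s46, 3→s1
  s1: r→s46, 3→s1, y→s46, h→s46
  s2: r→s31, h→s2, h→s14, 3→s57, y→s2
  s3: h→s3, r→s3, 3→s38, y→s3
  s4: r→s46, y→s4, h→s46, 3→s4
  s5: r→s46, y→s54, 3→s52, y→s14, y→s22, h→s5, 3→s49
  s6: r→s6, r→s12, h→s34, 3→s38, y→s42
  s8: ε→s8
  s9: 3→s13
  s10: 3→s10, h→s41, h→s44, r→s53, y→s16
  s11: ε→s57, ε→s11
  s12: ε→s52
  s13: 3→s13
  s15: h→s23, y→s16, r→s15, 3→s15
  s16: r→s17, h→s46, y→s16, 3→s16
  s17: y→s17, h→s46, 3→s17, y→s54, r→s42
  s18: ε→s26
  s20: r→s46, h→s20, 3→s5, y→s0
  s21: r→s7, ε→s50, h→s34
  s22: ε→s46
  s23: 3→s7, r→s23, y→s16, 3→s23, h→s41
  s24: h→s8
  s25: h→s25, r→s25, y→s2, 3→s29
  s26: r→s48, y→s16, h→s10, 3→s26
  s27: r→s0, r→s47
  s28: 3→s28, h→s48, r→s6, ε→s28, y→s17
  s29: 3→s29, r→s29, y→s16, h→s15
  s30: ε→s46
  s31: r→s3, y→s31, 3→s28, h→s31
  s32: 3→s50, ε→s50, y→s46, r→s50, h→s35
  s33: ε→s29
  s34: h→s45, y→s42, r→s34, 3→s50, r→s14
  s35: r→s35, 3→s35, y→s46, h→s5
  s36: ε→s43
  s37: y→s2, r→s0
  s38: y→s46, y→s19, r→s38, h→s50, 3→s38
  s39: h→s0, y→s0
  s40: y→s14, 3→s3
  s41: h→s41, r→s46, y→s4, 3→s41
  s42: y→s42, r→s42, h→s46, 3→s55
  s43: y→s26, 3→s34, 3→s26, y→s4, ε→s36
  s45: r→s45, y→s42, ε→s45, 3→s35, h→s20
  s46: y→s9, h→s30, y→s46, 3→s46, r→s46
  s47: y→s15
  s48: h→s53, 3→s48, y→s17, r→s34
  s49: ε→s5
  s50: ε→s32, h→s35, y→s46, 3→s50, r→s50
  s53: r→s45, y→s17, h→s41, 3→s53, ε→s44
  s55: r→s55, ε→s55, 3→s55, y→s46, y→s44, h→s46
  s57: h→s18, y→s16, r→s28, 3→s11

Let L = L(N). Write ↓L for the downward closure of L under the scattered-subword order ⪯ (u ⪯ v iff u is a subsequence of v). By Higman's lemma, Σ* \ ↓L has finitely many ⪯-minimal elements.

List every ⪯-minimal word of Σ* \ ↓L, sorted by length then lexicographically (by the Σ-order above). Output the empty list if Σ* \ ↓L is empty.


min(Σ*\↓L) = [3yh, yrr3y, 3hhhr].

|Q|=58, |F|=30, |δ|=172 (18 ε).
min D↑ (30 st, q0=0, F={11}): 0:r→0,y→1,3→2,h→0 1:r→3,y→1,3→4,h→1 2:r→2,y→5,3→2,h→6 3:r→7,y→3,3→8,h→3 4:r→8,y→5,3→4,h→9 5:r→10,y→5,3→5,h→11 6:r→6,y→5,3→6,h→12 7:r→7,y→7,3→13,h→7 8:r→14,y→10,3→8,h→15 9:r→15,y→5,3→9,h→16 10:r→17,y→10,3→10,h→11 11:r→11,y→11,3→11,h→11 12:r→12,y→5,3→12,h→18 13:r→13,y→11,3→13,h→19 14:r→14,y→17,3→13,h→20 15:r→20,y→10,3→15,h→21 16:r→21,y→5,3→16,h→18 17:r→17,y→17,3→22,h→11 18:r→11,y→23,3→18,h→18 19:r→19,y→11,3→19,h→24 20:r→20,y→17,3→19,h→25 21:r→25,y→10,3→21,h→18 22:r→22,y→11,3→22,h→11 23:r→11,y→23,3→23,h→11 24:r→24,y→11,3→24,h→26 25:r→25,y→17,3→24,h→27 26:r→11,y→11,3→26,h→26 27:r→11,y→28,3→26,h→27 28:r→11,y→28,3→29,h→11 29:r→11,y→11,3→29,h→11 (ε-aug+det+¬).
'3yh': |S_i|=[45, 41, 16, 4] end={s13,s30,s46,s9} — reject; 3/3 single-dels accept.
'yrr3y': run [45, 40, 33, 26, 18, 9] end={s13,s14,s19,s22,s30,s44,s46,s54,s9} — reject; 5/5 del acc.
'3hhhr': N↓-sim [45, 41, 33, 26, 16, 4] end={s13,s30,s46,s9} rej; 5/5 del acc.
3 words, ⪯-incomp.


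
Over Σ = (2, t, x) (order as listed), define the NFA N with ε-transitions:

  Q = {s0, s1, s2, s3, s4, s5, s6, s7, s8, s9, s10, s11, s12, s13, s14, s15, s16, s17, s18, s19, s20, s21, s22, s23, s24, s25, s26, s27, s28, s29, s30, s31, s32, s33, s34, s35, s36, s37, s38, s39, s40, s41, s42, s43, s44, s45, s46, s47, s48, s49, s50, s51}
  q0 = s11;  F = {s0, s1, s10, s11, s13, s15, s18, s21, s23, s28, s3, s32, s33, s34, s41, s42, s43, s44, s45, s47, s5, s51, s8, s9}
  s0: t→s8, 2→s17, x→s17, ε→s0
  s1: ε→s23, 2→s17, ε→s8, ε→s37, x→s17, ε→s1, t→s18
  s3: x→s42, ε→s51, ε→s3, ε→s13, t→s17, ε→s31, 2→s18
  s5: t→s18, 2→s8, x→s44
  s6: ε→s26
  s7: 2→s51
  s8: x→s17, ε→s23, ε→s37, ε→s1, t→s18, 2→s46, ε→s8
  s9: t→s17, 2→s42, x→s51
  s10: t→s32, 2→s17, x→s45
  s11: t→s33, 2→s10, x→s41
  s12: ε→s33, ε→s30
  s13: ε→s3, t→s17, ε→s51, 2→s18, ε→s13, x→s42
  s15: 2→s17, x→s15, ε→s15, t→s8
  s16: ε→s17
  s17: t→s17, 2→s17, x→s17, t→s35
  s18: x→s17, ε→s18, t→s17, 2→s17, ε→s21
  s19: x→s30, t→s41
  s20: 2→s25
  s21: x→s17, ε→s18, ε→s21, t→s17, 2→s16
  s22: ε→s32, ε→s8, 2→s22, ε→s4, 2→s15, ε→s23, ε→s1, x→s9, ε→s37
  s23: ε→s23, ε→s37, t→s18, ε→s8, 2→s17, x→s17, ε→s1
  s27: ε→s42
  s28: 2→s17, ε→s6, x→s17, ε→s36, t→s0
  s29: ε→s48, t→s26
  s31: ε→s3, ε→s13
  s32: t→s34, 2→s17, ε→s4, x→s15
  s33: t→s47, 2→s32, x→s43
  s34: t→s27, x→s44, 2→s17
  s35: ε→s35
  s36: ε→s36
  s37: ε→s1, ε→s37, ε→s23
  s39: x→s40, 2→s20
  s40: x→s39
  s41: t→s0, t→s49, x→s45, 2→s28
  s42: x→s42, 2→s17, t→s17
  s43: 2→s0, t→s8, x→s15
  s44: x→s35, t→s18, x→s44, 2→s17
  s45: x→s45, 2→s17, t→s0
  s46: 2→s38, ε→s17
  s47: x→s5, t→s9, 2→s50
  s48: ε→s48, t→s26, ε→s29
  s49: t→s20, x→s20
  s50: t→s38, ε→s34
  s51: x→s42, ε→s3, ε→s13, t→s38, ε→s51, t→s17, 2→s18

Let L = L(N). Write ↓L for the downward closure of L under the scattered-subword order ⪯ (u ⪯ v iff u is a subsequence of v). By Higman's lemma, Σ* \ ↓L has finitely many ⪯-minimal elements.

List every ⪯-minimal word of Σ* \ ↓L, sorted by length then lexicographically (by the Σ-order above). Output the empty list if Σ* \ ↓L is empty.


Antichain: [22, x2x, xt2, xtx, xx2, tttt].

|Q|=52, |F|=24, |δ|=149 (54 ε).
min D↑ (20 st, q0=0, F={4}): 0:2→1,t→2,x→3 1:2→4,t→5,x→6 2:2→5,t→7,x→8 3:2→9,t→10,x→6 4:2→4,t→4,x→4 5:2→4,t→11,x→12 6:2→4,t→10,x→6 7:2→11,t→13,x→14 8:2→10,t→15,x→12 9:2→4,t→10,x→4 10:2→4,t→15,x→4 11:2→4,t→16,x→17 12:2→4,t→15,x→12 13:2→16,t→4,x→18 14:2→15,t→19,x→17 15:2→4,t→19,x→4 16:2→4,t→4,x→16 17:2→4,t→19,x→17 18:2→19,t→4,x→16 19:2→4,t→4,x→4 (ε-aug+det+¬).
'22': N↓-sim [40, 27, 5] end={s16,s17,s35,s38,s46} rej; 2/2 single-dels accept.
'x2x': N↓-sim [40, 30, 17, 2] end={s17,s35} — reject; 3/3 del acc.
'xt2': run [40, 30, 15, 6] end={s16,s17,s25,s35,s38,s46} rej; 3/3 deletions ∈↓L.
'xtx': run [40, 30, 15, 4] end={s17,s20,s25,s35} — reject; 3/3 del acc.
'xx2': N↓-sim [40, 30, 18, 6] end={s16,s17,s25,s35,s38,s46} ∉↓L; 3/3 single-dels accept.
'tttt': run [40, 32, 25, 13, 3] end={s17,s35,s38} — reject; 4/4 del acc.
6 obstructions.


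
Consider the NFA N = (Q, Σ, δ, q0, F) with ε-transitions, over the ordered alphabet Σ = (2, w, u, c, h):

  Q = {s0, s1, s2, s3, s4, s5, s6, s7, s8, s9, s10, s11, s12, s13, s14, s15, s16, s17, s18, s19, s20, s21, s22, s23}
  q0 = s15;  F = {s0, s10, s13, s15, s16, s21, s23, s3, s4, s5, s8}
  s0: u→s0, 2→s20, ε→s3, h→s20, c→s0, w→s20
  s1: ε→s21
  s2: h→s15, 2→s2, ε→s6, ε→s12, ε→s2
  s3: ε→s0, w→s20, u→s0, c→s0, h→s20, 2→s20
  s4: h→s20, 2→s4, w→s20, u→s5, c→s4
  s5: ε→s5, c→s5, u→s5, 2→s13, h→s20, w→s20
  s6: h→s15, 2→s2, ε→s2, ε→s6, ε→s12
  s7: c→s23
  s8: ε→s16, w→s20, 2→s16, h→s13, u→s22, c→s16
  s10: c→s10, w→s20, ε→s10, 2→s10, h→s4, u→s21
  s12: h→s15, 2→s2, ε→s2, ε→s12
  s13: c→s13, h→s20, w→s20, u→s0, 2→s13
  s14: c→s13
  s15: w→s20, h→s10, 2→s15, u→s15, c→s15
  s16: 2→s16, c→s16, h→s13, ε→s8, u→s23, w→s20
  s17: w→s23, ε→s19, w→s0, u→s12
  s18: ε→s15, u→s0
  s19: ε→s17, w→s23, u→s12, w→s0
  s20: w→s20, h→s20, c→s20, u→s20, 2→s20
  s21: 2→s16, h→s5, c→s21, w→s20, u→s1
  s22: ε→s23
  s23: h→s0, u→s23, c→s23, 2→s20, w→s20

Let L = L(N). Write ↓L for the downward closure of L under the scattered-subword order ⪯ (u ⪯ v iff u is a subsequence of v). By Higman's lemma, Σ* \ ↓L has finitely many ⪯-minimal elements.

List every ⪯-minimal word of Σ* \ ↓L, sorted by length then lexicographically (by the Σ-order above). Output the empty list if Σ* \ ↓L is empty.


Antichain: [w, hhh, hu2u2].

|Q|=24, |F|=11, |δ|=94 (19 ε).
min D↑ (10 st, q0=0, F={1}): 0:2→0,w→1,u→0,c→0,h→2 1:2→1,w→1,u→1,c→1,h→1 2:2→2,w→1,u→3,c→2,h→4 3:2→5,w→1,u→3,c→3,h→6 4:2→4,w→1,u→6,c→4,h→1 5:2→5,w→1,u→7,c→5,h→8 6:2→8,w→1,u→6,c→6,h→1 7:2→1,w→1,u→7,c→7,h→9 8:2→8,w→1,u→9,c→8,h→1 9:2→1,w→1,u→9,c→9,h→1 [Hopcroft].
'w': N↓-sim [14, 1] end={s20} rej; 1/1 del acc.
'hhh': N↓-sim [14, 13, 6, 1] end={s20} ∉↓L; 3/3 deletions ∈↓L.
'hu2u2': |S_i|=[14, 13, 11, 8, 5, 1] end={s20} — reject; 5/5 del acc.
3 obstructions.


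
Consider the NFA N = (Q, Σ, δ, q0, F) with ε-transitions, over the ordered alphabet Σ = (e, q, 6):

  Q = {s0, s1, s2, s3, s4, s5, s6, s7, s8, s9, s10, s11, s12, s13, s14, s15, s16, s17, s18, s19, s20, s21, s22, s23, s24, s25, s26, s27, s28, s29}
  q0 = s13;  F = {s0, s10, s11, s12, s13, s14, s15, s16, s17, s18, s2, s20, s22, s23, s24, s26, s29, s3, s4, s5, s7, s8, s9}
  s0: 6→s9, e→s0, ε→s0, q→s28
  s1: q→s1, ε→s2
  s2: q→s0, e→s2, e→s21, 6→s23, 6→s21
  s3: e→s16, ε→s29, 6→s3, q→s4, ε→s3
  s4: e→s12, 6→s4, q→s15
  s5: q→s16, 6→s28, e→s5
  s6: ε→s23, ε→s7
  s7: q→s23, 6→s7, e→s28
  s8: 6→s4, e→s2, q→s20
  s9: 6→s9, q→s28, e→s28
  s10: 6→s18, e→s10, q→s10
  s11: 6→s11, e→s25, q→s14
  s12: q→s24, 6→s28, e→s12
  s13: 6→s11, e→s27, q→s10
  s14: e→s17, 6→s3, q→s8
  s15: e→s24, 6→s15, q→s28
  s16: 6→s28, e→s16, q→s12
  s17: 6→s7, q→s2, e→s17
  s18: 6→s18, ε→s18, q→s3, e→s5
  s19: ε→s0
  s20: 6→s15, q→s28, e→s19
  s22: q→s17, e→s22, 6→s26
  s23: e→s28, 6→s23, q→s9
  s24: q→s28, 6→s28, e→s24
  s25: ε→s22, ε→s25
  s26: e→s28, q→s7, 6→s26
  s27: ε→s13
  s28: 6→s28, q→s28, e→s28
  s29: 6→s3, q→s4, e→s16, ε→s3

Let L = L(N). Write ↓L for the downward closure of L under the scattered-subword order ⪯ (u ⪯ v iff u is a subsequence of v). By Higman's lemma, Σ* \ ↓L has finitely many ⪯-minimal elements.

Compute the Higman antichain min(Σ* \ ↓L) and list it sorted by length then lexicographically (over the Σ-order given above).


|Q|=30, |F|=23, |δ|=87 (12 ε).
min D↑ (23 st, q0=0, F={12}): 0:e→0,q→1,6→2 1:e→1,q→1,6→3 2:e→4,q→5,6→2 3:e→6,q→7,6→3 4:e→4,q→8,6→9 5:e→8,q→10,6→7 6:e→6,q→11,6→12 7:e→11,q→13,6→7 8:e→8,q→14,6→15 9:e→12,q→15,6→9 10:e→14,q→16,6→13 11:e→11,q→17,6→12 12:e→12,q→12,6→12 13:e→17,q→18,6→13 14:e→14,q→19,6→20 15:e→12,q→20,6→15 16:e→19,q→12,6→18 17:e→17,q→21,6→12 18:e→21,q→12,6→18 19:e→19,q→12,6→22 20:e→12,q→22,6→20 21:e→21,q→12,6→12 22:e→12,q→12,6→22 (ε-aug+det+¬).
'q6e6': run [28, 22, 14, 5, 1] end={s28} ∉↓L; 4/4 deletions ∈↓L.
'6e6e': N↓-sim [28, 25, 16, 6, 1] end={s28} rej; 4/4 del acc.
'6qqqq': run [28, 25, 19, 13, 7, 1] end={s28} ∉↓L; 5/5 single-dels accept.
3 minimals (antichain).

A = [q6e6, 6e6e, 6qqqq].


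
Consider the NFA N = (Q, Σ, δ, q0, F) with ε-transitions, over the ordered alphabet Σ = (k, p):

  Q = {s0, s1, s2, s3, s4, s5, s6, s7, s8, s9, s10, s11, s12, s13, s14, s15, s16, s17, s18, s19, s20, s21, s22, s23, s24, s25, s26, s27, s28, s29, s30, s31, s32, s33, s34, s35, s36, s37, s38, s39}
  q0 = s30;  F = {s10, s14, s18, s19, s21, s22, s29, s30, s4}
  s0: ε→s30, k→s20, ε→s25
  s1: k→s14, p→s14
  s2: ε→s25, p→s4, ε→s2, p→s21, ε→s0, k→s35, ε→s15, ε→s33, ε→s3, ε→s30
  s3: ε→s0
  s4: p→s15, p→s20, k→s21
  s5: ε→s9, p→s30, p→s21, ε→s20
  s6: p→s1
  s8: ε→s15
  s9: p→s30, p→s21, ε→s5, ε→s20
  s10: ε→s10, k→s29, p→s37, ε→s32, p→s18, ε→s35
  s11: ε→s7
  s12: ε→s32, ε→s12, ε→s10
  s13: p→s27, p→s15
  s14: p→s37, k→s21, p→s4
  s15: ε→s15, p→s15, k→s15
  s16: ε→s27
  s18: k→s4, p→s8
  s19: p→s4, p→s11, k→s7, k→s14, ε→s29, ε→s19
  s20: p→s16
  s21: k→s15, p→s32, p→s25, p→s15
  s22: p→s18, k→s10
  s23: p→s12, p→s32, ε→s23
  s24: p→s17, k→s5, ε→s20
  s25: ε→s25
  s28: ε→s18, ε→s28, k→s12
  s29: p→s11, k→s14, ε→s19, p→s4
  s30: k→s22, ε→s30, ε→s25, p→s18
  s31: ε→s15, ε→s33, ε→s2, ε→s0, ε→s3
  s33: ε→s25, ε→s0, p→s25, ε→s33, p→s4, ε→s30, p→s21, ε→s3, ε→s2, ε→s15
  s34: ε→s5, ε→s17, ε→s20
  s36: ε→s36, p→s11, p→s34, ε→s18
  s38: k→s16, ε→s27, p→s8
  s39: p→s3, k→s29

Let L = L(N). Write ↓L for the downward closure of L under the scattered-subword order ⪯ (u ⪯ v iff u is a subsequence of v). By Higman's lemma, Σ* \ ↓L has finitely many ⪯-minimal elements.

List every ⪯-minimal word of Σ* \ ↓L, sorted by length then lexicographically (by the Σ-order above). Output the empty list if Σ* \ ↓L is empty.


Antichain: [pp, pkkk, kkkkkk, kkkkkp, kkkpkk].

|Q|=40, |F|=9, |δ|=108 (52 ε).
min D↑ (9 st, q0=0, F={5}): 0:k→1,p→2 1:k→3,p→2 2:k→4,p→5 3:k→6,p→2 4:k→7,p→5 5:k→5,p→5 6:k→8,p→4 7:k→5,p→5 8:k→7,p→4.
'pp': N↓-sim [20, 13, 7] end={s15,s16,s20,s25,s27,s32,s8} ∉↓L; 2/2 single-dels accept.
'pkkk': N↓-sim [20, 13, 8, 4, 1] end={s15} rej; 4/4 deletions ∈↓L.
'kkkkkk': run [20, 19, 18, 14, 11, 4, 1] end={s15} rej; 6/6 single-dels accept.
'kkkkkp': N↓-sim [20, 19, 18, 14, 11, 4, 3] end={s15,s25,s32} rej; 6/6 single-dels accept.
'kkkpkk': run [20, 19, 18, 14, 11, 4, 1] end={s15} ∉↓L; 6/6 single-dels accept.
5 words, ⪯-incomp.


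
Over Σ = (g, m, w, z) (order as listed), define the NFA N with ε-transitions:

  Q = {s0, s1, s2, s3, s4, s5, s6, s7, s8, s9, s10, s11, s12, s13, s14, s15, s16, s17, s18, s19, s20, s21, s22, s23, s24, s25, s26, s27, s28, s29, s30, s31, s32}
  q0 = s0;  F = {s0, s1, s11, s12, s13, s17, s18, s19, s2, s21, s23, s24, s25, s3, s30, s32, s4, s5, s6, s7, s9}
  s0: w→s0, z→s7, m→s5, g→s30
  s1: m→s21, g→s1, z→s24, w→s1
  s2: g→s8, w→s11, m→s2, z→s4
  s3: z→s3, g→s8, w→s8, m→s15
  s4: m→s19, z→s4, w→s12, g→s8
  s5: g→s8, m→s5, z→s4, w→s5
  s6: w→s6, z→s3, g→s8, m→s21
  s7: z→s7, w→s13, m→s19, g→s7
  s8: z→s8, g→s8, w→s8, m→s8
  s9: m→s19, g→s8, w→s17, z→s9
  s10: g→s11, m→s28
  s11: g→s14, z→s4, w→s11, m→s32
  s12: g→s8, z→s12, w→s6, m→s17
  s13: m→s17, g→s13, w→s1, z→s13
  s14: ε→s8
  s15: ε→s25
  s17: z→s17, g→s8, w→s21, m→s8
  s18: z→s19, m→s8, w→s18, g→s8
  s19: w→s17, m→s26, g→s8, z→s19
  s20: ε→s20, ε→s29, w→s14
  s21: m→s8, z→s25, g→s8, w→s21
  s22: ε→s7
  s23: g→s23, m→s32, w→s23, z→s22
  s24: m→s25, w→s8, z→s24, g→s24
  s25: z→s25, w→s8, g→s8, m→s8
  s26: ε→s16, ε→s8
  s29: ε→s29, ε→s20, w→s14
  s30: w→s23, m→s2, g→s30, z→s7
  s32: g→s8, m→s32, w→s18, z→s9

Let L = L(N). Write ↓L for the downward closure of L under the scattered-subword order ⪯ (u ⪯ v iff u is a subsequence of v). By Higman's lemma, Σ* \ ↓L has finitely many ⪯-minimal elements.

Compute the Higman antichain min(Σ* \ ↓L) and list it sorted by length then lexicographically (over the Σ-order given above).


|Q|=33, |F|=21, |δ|=101 (9 ε).
min D↑ (22 st, q0=0, F={6}): 0:g→1,m→2,w→0,z→3 1:g→1,m→4,w→5,z→3 2:g→6,m→2,w→2,z→7 3:g→3,m→8,w→9,z→3 4:g→6,m→4,w→10,z→7 5:g→5,m→11,w→5,z→3 6:g→6,m→6,w→6,z→6 7:g→6,m→8,w→12,z→7 8:g→6,m→6,w→13,z→8 9:g→9,m→13,w→14,z→9 10:g→6,m→11,w→10,z→7 11:g→6,m→11,w→15,z→16 12:g→6,m→13,w→17,z→12 13:g→6,m→6,w→18,z→13 14:g→14,m→18,w→14,z→19 15:g→6,m→6,w→15,z→8 16:g→6,m→8,w→13,z→16 17:g→6,m→18,w→17,z→20 18:g→6,m→6,w→18,z→21 19:g→19,m→21,w→6,z→19 20:g→6,m→21,w→6,z→20 21:g→6,m→6,w→6,z→21.
'mg': N↓-sim [27, 19, 2] end={s14,s8} — reject; 2/2 single-dels accept.
'zmm': N↓-sim [27, 18, 8, 3] end={s16,s26,s8} — reject; 3/3 single-dels accept.
'gwmwm': N↓-sim [27, 25, 23, 11, 8, 3] end={s16,s26,s8} ∉↓L; 5/5 single-dels accept.
'zwwzw': run [27, 18, 11, 8, 5, 1] end={s8} — reject; 5/5 del acc.
4 minimals (antichain).

A = [mg, zmm, gwmwm, zwwzw].


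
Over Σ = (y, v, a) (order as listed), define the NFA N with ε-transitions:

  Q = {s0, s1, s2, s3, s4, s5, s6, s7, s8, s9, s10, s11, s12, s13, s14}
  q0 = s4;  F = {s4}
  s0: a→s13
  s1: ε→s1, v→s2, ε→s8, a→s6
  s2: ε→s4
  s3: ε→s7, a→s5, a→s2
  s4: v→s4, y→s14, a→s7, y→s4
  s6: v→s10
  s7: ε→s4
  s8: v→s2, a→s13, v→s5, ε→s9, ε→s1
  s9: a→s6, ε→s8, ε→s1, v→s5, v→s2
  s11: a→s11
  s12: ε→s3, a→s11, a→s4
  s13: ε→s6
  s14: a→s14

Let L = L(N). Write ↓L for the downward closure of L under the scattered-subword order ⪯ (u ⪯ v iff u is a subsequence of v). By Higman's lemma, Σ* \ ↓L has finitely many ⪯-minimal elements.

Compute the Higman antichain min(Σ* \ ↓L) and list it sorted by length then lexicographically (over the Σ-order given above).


min(Σ*\↓L) = [].

|Q|=15, |F|=1, |δ|=31 (11 ε).
min D↑ (1 st, q0=0, F={}): 0:y→0,v→0,a→0 (ε-aug+det+¬).
L(D↑) = ∅; no obstructions.


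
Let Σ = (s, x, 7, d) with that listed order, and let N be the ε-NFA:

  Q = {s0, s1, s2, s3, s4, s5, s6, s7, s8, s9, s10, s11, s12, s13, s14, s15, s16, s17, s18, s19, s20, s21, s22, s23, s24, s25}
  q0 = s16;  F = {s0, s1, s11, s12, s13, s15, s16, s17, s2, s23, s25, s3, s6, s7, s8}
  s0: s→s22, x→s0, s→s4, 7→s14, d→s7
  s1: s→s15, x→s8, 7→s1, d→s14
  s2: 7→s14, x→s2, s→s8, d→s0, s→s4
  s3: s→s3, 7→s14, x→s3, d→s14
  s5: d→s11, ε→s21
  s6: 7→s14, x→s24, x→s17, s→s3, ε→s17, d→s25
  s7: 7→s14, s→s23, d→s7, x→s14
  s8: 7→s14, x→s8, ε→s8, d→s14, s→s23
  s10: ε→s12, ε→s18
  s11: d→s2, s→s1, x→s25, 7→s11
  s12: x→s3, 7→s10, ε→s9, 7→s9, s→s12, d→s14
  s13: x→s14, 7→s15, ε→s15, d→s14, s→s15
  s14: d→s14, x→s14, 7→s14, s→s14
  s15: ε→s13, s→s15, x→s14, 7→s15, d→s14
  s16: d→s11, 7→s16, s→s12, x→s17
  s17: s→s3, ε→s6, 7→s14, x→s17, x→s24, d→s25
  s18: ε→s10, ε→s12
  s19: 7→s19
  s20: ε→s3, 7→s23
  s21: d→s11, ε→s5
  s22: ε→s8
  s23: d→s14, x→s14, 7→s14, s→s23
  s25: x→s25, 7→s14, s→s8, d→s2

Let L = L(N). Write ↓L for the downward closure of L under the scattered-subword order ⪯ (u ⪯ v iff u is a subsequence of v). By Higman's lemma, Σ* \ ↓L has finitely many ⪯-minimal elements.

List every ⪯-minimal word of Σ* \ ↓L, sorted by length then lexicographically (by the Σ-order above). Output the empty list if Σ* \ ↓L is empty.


Antichain: [sd, x7, dd7, dssx, ddddx].

|Q|=26, |F|=15, |δ|=87 (14 ε).
min D↑ (14 st, q0=0, F={5}): 0:s→1,x→2,7→0,d→3 1:s→1,x→4,7→1,d→5 2:s→4,x→2,7→5,d→6 3:s→7,x→6,7→3,d→8 4:s→4,x→4,7→5,d→5 5:s→5,x→5,7→5,d→5 6:s→9,x→6,7→5,d→8 7:s→10,x→9,7→7,d→5 8:s→9,x→8,7→5,d→11 9:s→12,x→9,7→5,d→5 10:s→10,x→5,7→10,d→5 11:s→9,x→11,7→5,d→13 12:s→12,x→5,7→5,d→5 13:s→12,x→5,7→5,d→13 (ε-aug+det+¬).
'sd': N↓-sim [22, 13, 1] end={s14} — reject; 2/2 del acc.
'x7': |S_i|=[22, 13, 1] end={s14} ∉↓L; 2/2 single-dels accept.
'dd7': N↓-sim [22, 13, 8, 1] end={s14} rej; 3/3 del acc.
'dssx': |S_i|=[22, 13, 8, 4, 1] end={s14} rej; 4/4 single-dels accept.
'ddddx': N↓-sim [22, 13, 8, 7, 3, 1] end={s14} — reject; 5/5 del acc.
5 obstructions.


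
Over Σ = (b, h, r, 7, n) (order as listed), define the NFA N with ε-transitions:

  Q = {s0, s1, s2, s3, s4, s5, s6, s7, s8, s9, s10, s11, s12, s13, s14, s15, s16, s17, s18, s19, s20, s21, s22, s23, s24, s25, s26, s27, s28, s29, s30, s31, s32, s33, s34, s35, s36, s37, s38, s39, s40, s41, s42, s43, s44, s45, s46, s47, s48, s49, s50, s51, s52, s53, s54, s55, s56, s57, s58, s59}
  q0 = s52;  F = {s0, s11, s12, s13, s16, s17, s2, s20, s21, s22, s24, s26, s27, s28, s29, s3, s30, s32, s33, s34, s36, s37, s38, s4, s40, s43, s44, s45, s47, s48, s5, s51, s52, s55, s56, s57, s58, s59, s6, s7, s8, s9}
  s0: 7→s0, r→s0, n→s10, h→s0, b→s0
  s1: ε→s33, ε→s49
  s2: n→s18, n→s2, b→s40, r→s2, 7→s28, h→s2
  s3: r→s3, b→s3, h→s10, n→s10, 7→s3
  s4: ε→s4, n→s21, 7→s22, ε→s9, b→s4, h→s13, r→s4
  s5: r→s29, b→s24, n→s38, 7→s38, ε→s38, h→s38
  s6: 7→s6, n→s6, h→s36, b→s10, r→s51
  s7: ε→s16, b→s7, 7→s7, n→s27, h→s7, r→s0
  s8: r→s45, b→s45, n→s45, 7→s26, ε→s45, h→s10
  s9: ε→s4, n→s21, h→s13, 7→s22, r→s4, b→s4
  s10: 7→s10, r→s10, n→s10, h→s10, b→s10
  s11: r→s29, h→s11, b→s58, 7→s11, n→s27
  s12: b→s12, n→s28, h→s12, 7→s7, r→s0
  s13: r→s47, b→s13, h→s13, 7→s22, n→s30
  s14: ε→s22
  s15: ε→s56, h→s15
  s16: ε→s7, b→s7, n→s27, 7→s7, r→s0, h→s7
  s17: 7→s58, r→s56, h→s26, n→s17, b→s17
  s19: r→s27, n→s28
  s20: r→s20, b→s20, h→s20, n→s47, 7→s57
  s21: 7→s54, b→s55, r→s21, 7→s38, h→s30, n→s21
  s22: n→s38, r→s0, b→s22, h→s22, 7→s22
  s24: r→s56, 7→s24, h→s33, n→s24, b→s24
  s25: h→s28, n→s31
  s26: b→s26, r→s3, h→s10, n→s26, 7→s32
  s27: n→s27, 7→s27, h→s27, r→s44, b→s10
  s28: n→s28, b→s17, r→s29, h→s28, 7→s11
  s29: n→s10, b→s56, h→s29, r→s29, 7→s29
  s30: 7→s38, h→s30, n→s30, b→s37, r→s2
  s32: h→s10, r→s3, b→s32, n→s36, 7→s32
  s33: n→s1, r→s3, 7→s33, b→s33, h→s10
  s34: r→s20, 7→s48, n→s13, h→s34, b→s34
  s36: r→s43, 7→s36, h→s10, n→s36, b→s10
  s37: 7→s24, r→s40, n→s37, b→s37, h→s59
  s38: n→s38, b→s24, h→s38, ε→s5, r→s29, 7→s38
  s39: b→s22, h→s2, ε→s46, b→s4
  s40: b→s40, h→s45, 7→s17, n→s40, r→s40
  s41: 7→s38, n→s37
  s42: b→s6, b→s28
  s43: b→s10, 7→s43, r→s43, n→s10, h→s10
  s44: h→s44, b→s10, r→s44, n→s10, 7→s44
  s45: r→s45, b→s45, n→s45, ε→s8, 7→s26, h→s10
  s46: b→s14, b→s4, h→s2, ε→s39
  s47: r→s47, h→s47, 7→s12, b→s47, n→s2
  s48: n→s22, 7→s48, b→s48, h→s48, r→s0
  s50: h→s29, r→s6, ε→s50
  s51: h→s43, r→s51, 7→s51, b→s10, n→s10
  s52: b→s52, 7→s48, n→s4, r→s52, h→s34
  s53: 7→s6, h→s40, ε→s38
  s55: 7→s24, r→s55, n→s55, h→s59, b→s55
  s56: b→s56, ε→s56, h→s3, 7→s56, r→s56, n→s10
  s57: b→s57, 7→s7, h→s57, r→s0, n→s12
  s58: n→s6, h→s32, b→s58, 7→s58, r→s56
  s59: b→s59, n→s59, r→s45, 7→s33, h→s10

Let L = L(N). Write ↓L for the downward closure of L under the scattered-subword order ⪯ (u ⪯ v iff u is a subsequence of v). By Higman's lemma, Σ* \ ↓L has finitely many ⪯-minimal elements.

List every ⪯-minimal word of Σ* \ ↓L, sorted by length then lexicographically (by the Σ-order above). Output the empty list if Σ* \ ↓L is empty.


A = [7rn, nnbhh, hr77nb].

|Q|=60, |F|=42, |δ|=254 (18 ε).
min D↑ (39 st, q0=0, F={12}): 0:b→0,h→1,r→0,7→2,n→3 1:b→1,h→1,r→4,7→2,n→5 2:b→2,h→2,r→6,7→2,n→7 3:b→3,h→5,r→3,7→7,n→8 4:b→4,h→4,r→4,7→9,n→10 5:b→5,h→5,r→10,7→7,n→11 6:b→6,h→6,r→6,7→6,n→12 7:b→7,h→7,r→6,7→7,n→13 8:b→14,h→11,r→8,7→13,n→8 9:b→9,h→9,r→6,7→15,n→16 10:b→10,h→10,r→10,7→16,n→17 11:b→18,h→11,r→17,7→13,n→11 12:b→12,h→12,r→12,7→12,n→12 13:b→19,h→13,r→20,7→13,n→13 14:b→14,h→21,r→14,7→19,n→14 15:b→15,h→15,r→6,7→15,n→22 16:b→16,h→16,r→6,7→15,n→23 17:b→24,h→17,r→17,7→23,n→17 18:b→18,h→21,r→24,7→19,n→18 19:b→19,h→25,r→26,7→19,n→19 20:b→26,h→20,r→20,7→20,n→12 21:b→21,h→12,r→27,7→25,n→21 22:b→12,h→22,r→28,7→22,n→22 23:b→29,h→23,r→20,7→30,n→23 24:b→24,h→27,r→24,7→29,n→24 25:b→25,h→12,r→31,7→25,n→25 26:b→26,h→31,r→26,7→26,n→12 27:b→27,h→12,r→27,7→32,n→27 28:b→12,h→28,r→28,7→28,n→12 29:b→29,h→32,r→26,7→33,n→29 30:b→33,h→30,r→20,7→30,n→22 31:b→31,h→12,r→31,7→31,n→12 32:b→32,h→12,r→31,7→34,n→32 33:b→33,h→34,r→26,7→33,n→35 34:b→34,h→12,r→31,7→34,n→36 35:b→12,h→36,r→37,7→35,n→35 36:b→12,h→12,r→38,7→36,n→36 37:b→12,h→38,r→37,7→37,n→12 38:b→12,h→12,r→38,7→38,n→12 (ε-aug+det+¬).
'7rn': run [47, 30, 8, 1] end={s10} — reject; 3/3 deletions ∈↓L.
'nnbhh': N↓-sim [47, 42, 33, 21, 12, 1] end={s10} — reject; 5/5 del acc.
'hr77nb': N↓-sim [47, 41, 28, 21, 16, 7, 1] end={s10} rej; 6/6 deletions ∈↓L.
3 words, ⪯-incomp.


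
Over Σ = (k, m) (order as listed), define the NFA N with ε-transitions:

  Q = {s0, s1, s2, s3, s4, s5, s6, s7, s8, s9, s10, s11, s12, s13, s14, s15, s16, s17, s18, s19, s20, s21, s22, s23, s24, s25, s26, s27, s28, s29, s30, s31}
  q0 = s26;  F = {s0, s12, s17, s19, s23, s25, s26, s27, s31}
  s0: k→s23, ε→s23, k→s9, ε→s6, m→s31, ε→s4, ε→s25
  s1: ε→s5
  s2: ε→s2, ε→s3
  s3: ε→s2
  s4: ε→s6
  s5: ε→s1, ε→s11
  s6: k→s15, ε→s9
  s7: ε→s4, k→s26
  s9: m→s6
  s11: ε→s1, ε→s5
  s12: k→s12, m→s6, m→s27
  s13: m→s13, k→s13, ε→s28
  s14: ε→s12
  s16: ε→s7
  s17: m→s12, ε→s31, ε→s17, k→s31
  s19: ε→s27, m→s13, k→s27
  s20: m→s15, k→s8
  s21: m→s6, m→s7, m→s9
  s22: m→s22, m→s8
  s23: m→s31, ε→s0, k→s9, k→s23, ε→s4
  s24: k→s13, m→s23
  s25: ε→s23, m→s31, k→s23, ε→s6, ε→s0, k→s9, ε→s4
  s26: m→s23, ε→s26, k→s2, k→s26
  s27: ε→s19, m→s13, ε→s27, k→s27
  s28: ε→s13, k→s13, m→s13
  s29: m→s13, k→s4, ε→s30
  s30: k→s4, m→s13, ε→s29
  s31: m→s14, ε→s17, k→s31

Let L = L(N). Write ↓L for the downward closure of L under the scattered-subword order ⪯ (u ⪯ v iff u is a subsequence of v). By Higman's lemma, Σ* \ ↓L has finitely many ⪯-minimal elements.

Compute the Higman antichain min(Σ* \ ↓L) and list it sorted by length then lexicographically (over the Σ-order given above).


A = [mmmmm].

|Q|=32, |F|=9, |δ|=77 (34 ε).
min D↑ (6 st, q0=0, F={5}): 0:k→0,m→1 1:k→1,m→2 2:k→2,m→3 3:k→3,m→4 4:k→4,m→5 5:k→5,m→5.
'mmmmm': |S_i|=[18, 15, 11, 9, 7, 5] end={s13,s15,s28,s6,s9} — reject; 5/5 single-dels accept.
1 minimals (antichain).


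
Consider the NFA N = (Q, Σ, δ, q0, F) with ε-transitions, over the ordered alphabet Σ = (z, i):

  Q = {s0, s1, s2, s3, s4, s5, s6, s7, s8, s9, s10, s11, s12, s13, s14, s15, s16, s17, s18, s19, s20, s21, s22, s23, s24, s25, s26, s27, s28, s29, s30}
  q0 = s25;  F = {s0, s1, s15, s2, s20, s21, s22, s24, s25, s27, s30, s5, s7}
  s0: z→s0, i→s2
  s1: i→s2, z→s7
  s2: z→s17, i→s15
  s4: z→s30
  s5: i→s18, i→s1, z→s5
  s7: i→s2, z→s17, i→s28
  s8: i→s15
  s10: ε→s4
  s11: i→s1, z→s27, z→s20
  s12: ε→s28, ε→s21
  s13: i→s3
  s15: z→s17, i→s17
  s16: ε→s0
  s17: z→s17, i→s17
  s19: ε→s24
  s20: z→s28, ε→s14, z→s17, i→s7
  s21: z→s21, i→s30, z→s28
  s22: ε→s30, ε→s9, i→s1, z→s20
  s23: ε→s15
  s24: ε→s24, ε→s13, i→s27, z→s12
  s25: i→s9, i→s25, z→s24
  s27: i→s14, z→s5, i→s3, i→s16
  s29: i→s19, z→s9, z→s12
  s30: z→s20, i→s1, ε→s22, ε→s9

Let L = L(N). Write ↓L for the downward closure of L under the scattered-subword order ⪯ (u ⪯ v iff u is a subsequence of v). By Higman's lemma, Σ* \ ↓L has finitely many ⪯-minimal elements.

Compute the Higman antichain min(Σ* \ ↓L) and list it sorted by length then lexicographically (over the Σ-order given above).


|Q|=31, |F|=13, |δ|=57 (13 ε).
min D↑ (13 st, q0=0, F={10}): 0:z→1,i→0 1:z→2,i→3 2:z→2,i→4 3:z→5,i→6 4:z→7,i→8 5:z→5,i→8 6:z→6,i→9 7:z→10,i→11 8:z→11,i→9 9:z→10,i→12 10:z→10,i→10 11:z→10,i→9 12:z→10,i→10 (ε-aug+det+¬).
'zzizz': |S_i|=[22, 21, 16, 12, 7, 2] end={s17,s28} — reject; 5/5 single-dels accept.
'ziiiz': N↓-sim [22, 21, 17, 11, 4, 1] end={s17} ∉↓L; 5/5 single-dels accept.
'ziiiii': |S_i|=[22, 21, 17, 11, 4, 2, 1] end={s17} ∉↓L; 6/6 deletions ∈↓L.
3 words, ⪯-incomp.

A = [zzizz, ziiiz, ziiiii].


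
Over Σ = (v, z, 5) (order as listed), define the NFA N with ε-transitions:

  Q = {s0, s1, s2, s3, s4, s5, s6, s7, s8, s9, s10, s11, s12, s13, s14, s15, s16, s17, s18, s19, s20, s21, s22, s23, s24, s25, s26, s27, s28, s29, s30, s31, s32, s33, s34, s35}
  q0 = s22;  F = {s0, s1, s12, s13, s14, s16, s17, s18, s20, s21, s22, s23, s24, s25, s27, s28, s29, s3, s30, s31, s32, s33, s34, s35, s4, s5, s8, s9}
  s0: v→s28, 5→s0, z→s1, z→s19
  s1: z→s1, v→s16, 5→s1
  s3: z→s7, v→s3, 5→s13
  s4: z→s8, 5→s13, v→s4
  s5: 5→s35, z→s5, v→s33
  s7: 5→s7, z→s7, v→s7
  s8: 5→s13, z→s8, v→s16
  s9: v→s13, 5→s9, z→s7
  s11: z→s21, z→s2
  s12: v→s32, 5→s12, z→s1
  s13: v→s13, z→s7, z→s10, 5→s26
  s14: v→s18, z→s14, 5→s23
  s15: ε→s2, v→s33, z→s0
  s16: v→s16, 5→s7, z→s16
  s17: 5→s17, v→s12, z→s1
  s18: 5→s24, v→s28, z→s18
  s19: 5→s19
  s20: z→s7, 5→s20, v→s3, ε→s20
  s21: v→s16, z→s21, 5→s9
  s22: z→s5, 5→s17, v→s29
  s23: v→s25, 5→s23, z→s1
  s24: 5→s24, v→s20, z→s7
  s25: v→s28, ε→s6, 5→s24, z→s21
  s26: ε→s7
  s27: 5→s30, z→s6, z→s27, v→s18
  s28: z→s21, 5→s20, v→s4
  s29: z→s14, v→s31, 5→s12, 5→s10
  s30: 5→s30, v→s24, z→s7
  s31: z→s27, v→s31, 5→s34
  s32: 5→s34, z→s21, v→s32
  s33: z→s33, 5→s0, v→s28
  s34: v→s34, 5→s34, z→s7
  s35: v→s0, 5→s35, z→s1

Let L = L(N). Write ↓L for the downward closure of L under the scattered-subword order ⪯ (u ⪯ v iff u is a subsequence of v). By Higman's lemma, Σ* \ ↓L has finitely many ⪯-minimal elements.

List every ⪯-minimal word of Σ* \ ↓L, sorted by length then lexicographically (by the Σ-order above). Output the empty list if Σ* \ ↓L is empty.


Antichain: [vv5z, 5zv5, zvvv55, zvvzv5].

|Q|=36, |F|=28, |δ|=100 (4 ε).
min D↑ (29 st, q0=0, F={19}): 0:v→1,z→2,5→3 1:v→4,z→5,5→6 2:v→7,z→2,5→8 3:v→6,z→9,5→3 4:v→4,z→10,5→11 5:v→12,z→5,5→13 6:v→14,z→9,5→6 7:v→15,z→7,5→16 8:v→16,z→9,5→8 9:v→17,z→9,5→9 10:v→12,z→10,5→18 11:v→11,z→19,5→11 12:v→15,z→12,5→20 13:v→21,z→9,5→13 14:v→14,z→22,5→11 15:v→23,z→22,5→24 16:v→15,z→9,5→16 17:v→17,z→17,5→19 18:v→20,z→19,5→18 19:v→19,z→19,5→19 20:v→24,z→19,5→20 21:v→15,z→22,5→20 22:v→17,z→22,5→25 23:v→23,z→26,5→27 24:v→28,z→19,5→24 25:v→27,z→19,5→25 26:v→17,z→26,5→27 27:v→27,z→19,5→19 28:v→28,z→19,5→27 [Hopcroft].
'vv5z': |S_i|=[33, 29, 21, 10, 2] end={s10,s7} rej; 4/4 single-dels accept.
'5zv5': run [33, 25, 10, 5, 2] end={s26,s7} ∉↓L; 4/4 deletions ∈↓L.
'zvvv55': |S_i|=[33, 26, 20, 12, 8, 4, 2] end={s26,s7} rej; 6/6 deletions ∈↓L.
'zvvzv5': N↓-sim [33, 26, 20, 12, 8, 5, 2] end={s26,s7} — reject; 6/6 deletions ∈↓L.
4 obstructions.


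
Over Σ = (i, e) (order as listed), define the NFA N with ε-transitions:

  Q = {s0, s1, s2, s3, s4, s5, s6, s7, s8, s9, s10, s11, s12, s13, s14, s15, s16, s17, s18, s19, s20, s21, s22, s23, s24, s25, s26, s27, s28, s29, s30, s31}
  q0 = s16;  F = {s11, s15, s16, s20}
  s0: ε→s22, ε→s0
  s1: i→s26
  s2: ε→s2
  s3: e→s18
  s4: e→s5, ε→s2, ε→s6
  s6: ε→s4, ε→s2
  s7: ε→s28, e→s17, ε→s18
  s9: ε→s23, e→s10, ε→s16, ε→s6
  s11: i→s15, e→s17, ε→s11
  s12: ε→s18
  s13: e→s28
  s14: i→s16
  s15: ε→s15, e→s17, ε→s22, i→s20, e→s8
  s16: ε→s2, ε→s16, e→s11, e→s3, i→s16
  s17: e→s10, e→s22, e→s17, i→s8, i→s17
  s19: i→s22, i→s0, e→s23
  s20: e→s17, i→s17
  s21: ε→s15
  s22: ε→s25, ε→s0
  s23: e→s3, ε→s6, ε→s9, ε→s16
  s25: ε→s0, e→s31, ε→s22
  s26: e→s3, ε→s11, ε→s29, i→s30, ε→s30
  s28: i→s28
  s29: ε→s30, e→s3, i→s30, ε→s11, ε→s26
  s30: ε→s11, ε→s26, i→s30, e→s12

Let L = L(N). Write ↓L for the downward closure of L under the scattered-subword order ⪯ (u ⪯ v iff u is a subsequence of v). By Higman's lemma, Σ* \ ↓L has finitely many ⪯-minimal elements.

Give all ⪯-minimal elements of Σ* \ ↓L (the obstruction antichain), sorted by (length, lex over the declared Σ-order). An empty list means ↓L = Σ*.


|Q|=32, |F|=4, |δ|=68 (34 ε).
min D↑ (5 st, q0=0, F={3}): 0:i→0,e→1 1:i→2,e→3 2:i→4,e→3 3:i→3,e→3 4:i→3,e→3 (ε-aug+det+¬).
'ee': N↓-sim [14, 12, 8] end={s0,s10,s17,s18,s22,s25,s31,s8} rej; 2/2 deletions ∈↓L.
'eiii': N↓-sim [14, 12, 9, 8, 7] end={s0,s10,s17,s22,s25,s31,s8} rej; 4/4 del acc.
2 obstructions.

min(Σ*\↓L) = [ee, eiii].


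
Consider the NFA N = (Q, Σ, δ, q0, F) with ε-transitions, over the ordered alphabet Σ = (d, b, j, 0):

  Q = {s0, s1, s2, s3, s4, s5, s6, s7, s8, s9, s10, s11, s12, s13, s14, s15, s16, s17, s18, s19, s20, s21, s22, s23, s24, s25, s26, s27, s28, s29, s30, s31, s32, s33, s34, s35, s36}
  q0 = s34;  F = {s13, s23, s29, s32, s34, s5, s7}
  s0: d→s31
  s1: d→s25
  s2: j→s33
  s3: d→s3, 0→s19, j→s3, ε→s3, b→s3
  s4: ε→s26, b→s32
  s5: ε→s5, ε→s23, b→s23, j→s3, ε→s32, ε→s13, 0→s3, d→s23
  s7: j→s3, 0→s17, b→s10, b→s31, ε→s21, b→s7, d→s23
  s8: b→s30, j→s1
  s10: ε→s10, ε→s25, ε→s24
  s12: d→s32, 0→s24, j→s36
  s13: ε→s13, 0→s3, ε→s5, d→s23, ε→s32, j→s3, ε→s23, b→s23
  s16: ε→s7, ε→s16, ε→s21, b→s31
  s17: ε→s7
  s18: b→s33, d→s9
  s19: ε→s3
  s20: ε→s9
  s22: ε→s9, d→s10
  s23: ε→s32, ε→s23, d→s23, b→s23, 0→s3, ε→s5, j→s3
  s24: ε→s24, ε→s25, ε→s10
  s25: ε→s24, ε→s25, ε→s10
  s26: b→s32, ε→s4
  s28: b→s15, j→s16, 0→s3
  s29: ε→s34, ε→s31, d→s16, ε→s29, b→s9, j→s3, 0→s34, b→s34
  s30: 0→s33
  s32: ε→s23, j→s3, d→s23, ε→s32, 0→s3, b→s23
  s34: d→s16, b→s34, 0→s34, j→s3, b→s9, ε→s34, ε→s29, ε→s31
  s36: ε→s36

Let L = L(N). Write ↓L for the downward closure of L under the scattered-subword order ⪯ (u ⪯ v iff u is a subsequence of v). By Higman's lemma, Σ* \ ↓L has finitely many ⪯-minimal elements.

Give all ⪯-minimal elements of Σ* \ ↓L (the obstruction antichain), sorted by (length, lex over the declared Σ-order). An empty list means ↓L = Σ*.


Antichain: [j, dd0].

|Q|=37, |F|=7, |δ|=94 (40 ε).
min D↑ (4 st, q0=0, F={2}): 0:d→1,b→0,j→2,0→0 1:d→3,b→1,j→2,0→1 2:d→2,b→2,j→2,0→2 3:d→3,b→3,j→2,0→2 [Hopcroft].
'j': |S_i|=[17, 2] end={s19,s3} — reject; 1/1 del acc.
'dd0': |S_i|=[17, 14, 6, 2] end={s19,s3} — reject; 3/3 del acc.
2 words, ⪯-incomp.


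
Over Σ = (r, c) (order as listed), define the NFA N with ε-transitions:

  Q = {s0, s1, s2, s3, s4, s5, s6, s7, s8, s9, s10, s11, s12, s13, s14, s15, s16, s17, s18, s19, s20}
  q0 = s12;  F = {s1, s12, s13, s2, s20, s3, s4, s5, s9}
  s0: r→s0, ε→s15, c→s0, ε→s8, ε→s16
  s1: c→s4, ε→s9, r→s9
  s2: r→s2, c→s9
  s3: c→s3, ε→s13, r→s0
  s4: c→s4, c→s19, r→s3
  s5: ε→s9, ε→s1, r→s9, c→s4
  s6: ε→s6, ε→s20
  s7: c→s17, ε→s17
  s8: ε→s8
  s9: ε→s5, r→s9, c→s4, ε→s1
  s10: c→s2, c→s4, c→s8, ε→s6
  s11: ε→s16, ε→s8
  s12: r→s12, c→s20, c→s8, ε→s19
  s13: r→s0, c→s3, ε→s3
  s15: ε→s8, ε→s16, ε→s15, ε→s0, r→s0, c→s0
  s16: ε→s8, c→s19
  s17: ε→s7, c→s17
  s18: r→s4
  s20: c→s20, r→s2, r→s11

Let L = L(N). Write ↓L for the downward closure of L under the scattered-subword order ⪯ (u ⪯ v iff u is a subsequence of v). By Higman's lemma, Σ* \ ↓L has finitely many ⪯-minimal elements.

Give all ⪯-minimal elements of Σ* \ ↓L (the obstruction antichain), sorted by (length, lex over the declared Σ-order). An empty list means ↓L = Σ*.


A = [crccrr].

|Q|=21, |F|=9, |δ|=56 (24 ε).
min D↑ (7 st, q0=0, F={6}): 0:r→0,c→1 1:r→2,c→1 2:r→2,c→3 3:r→3,c→4 4:r→5,c→4 5:r→6,c→5 6:r→6,c→6.
'crccrr': |S_i|=[15, 14, 13, 11, 8, 7, 5] end={s0,s15,s16,s19,s8} rej; 6/6 single-dels accept.
1 minimals (antichain).
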